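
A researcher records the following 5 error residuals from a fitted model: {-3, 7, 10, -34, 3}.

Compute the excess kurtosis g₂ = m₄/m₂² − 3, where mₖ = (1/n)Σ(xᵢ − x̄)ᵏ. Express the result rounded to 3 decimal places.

-0.119

x̄ = -3.4000
Σ(xᵢ − x̄)² = 1265.2000 ⇒ m₂ = 253.04000
Σ(xᵢ − x̄)⁴ = 922388.1760 ⇒ m₄ = 184477.63520
m₂² = 64029.24160
g₂ = m₄/m₂² − 3 = 2.88115 − 3 ≈ -0.119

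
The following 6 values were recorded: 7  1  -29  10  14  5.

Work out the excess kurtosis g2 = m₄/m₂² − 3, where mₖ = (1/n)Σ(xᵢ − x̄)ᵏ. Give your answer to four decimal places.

0.6552

x̄ = 1.3333
Σ(xᵢ − x̄)² = 1201.3333 ⇒ m₂ = 200.22222
Σ(xᵢ − x̄)⁴ = 879200.4444 ⇒ m₄ = 146533.40741
m₂² = 40088.93827
g2 = m₄/m₂² − 3 = 3.65521 − 3 ≈ 0.6552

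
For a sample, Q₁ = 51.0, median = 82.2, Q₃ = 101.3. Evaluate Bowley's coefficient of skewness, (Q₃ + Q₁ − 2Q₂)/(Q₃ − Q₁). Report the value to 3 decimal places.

-0.241

numerator: Q₃ + Q₁ − 2Q₂ = 101.3 + 51.0 − 2×82.2 = -12.1000
denominator: Q₃ − Q₁ = 101.3 − 51.0 = 50.3000
Bowley skewness = -12.1000 / 50.3000 ≈ -0.241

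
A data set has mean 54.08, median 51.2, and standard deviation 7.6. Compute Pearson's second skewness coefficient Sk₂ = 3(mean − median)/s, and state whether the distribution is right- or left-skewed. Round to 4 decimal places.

1.1368, right-skewed

Sk₂ = 3(54.08 − 51.2) / 7.6 = 3 × 2.8800 / 7.6
    = 8.6400 / 7.6 ≈ 1.1368
Sk₂ > 0 ⇒ mean > median ⇒ right-skewed (positive skew).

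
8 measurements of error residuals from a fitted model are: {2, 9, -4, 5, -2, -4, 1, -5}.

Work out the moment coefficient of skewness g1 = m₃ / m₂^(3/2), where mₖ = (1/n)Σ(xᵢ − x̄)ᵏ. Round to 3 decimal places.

0.596

x̄ = (2 + 9 - 4 + 5 - 2 - 4 + 1 - 5) / 8 = 0.2500
deviations (xᵢ − x̄): 1.7500, 8.7500, -4.2500, 4.7500, -2.2500, -4.2500, 0.7500, -5.2500
Σ(xᵢ − x̄)² = 171.5000 ⇒ m₂ = 171.5000/8 = 21.43750
Σ(xᵢ − x̄)³ = 473.2500 ⇒ m₃ = 473.2500/8 = 59.15625
m₂^(3/2) = 21.43750^(1.5) = 99.25701
g1 = m₃ / m₂^(3/2) = 59.15625 / 99.25701 ≈ 0.596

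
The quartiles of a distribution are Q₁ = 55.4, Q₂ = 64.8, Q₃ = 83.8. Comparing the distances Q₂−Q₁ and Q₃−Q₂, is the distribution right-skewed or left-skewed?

right-skewed

Q₂ − Q₁ = 9.4;  Q₃ − Q₂ = 19.0
Q₃ − Q₂ > Q₂ − Q₁ ⇒ the upper half is more spread out ⇒ right-skewed.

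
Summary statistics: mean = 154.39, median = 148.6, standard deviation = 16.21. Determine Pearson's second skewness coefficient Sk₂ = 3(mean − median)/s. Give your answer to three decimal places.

1.072

Sk₂ = 3(154.39 − 148.6) / 16.21 = 3 × 5.7900 / 16.21
    = 17.3700 / 16.21 ≈ 1.072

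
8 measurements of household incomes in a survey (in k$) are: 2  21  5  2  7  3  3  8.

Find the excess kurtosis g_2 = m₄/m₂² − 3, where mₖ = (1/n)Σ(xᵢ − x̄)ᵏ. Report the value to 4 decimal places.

x̄ = 6.3750
Σ(xᵢ − x̄)² = 279.8750 ⇒ m₂ = 34.98438
Σ(xᵢ − x̄)⁴ = 46752.1191 ⇒ m₄ = 5844.01489
m₂² = 1223.90649
g_2 = m₄/m₂² − 3 = 4.77489 − 3 ≈ 1.7749

1.7749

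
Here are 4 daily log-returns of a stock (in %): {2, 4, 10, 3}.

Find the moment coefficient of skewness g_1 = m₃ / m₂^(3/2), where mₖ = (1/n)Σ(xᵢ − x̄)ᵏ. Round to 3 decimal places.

0.979

x̄ = (2 + 4 + 10 + 3) / 4 = 4.7500
deviations (xᵢ − x̄): -2.7500, -0.7500, 5.2500, -1.7500
Σ(xᵢ − x̄)² = 38.7500 ⇒ m₂ = 38.7500/4 = 9.68750
Σ(xᵢ − x̄)³ = 118.1250 ⇒ m₃ = 118.1250/4 = 29.53125
m₂^(3/2) = 9.68750^(1.5) = 30.15210
g_1 = m₃ / m₂^(3/2) = 29.53125 / 30.15210 ≈ 0.979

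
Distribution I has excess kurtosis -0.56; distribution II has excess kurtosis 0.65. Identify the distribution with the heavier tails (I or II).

Higher excess kurtosis ⇒ heavier tails relative to the normal distribution.
-0.56 vs 0.65: the larger is 0.65, so II has heavier tails. (II is leptokurtic — heavier-than-normal tails; the other is platykurtic.)

II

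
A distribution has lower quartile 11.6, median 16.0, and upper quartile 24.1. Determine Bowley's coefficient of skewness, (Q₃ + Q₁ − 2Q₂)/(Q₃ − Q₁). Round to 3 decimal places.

0.296

numerator: Q₃ + Q₁ − 2Q₂ = 24.1 + 11.6 − 2×16.0 = 3.7000
denominator: Q₃ − Q₁ = 24.1 − 11.6 = 12.5000
Bowley skewness = 3.7000 / 12.5000 ≈ 0.296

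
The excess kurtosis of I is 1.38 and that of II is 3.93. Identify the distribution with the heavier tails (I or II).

Higher excess kurtosis ⇒ heavier tails relative to the normal distribution.
1.38 vs 3.93: the larger is 3.93, so II has heavier tails.

II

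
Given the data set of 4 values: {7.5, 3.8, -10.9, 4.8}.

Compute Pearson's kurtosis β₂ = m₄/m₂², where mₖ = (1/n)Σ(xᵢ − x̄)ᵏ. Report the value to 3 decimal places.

x̄ = 1.3000
Σ(xᵢ − x̄)² = 205.7800 ⇒ m₂ = 51.44500
Σ(xᵢ − x̄)⁴ = 23820.1042 ⇒ m₄ = 5955.02605
m₂² = 2646.58802
β₂ = m₄/m₂² = 5955.02605 / 2646.58802 ≈ 2.250

2.250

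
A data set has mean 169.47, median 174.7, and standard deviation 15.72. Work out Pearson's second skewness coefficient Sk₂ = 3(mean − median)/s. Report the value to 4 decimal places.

-0.9981

Sk₂ = 3(169.47 − 174.7) / 15.72 = 3 × -5.2300 / 15.72
    = -15.6900 / 15.72 ≈ -0.9981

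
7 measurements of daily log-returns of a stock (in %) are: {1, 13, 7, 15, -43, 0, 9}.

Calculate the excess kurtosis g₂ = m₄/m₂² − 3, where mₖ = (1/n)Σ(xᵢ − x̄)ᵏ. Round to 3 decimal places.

1.463

x̄ = 0.2857
Σ(xᵢ − x̄)² = 2373.4286 ⇒ m₂ = 339.06122
Σ(xᵢ − x̄)⁴ = 3591383.4927 ⇒ m₄ = 513054.78467
m₂² = 114962.51395
g₂ = m₄/m₂² − 3 = 4.46280 − 3 ≈ 1.463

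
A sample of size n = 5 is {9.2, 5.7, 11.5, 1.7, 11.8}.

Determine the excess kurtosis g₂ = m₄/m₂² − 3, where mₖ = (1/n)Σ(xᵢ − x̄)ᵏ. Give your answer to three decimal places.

-1.175

x̄ = 7.9800
Σ(xᵢ − x̄)² = 73.1080 ⇒ m₂ = 14.62160
Σ(xᵢ − x̄)⁴ = 1951.0862 ⇒ m₄ = 390.21725
m₂² = 213.79119
g₂ = m₄/m₂² − 3 = 1.82523 − 3 ≈ -1.175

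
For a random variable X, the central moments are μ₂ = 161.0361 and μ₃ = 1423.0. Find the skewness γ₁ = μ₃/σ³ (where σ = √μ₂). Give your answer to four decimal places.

0.6963

σ = √μ₂ = √161.0361 = 12.69000
σ³ = μ₂^(3/2) = 2043.54811
γ₁ = μ₃/σ³ = 1423.0 / 2043.54811 ≈ 0.6963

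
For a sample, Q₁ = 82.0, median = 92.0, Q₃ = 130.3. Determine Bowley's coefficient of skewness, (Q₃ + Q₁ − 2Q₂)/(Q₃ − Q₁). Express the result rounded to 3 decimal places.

numerator: Q₃ + Q₁ − 2Q₂ = 130.3 + 82.0 − 2×92.0 = 28.3000
denominator: Q₃ − Q₁ = 130.3 − 82.0 = 48.3000
Bowley skewness = 28.3000 / 48.3000 ≈ 0.586

0.586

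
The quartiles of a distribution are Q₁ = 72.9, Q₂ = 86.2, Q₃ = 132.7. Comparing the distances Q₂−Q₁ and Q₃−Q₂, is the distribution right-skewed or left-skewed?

right-skewed

Q₂ − Q₁ = 13.3;  Q₃ − Q₂ = 46.5
Q₃ − Q₂ > Q₂ − Q₁ ⇒ the upper half is more spread out ⇒ right-skewed.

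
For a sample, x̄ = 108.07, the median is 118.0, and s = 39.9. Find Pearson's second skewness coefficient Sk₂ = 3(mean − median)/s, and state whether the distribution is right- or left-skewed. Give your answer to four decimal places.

Sk₂ = 3(108.07 − 118.0) / 39.9 = 3 × -9.9300 / 39.9
    = -29.7900 / 39.9 ≈ -0.7466
Sk₂ < 0 ⇒ mean < median ⇒ left-skewed (negative skew).

-0.7466, left-skewed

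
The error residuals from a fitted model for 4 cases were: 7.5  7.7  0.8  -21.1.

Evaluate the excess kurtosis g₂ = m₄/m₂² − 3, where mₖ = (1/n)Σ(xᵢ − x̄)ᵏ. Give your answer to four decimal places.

x̄ = -1.2750
Σ(xᵢ − x̄)² = 554.8875 ⇒ m₂ = 138.72188
Σ(xᵢ − x̄)⁴ = 166909.1100 ⇒ m₄ = 41727.27751
m₂² = 19243.75860
g₂ = m₄/m₂² − 3 = 2.16835 − 3 ≈ -0.8316

-0.8316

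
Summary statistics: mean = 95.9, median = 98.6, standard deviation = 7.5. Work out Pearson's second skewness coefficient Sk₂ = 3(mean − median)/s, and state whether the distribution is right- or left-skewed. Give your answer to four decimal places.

Sk₂ = 3(95.9 − 98.6) / 7.5 = 3 × -2.7000 / 7.5
    = -8.1000 / 7.5 ≈ -1.0800
Sk₂ < 0 ⇒ mean < median ⇒ left-skewed (negative skew).

-1.0800, left-skewed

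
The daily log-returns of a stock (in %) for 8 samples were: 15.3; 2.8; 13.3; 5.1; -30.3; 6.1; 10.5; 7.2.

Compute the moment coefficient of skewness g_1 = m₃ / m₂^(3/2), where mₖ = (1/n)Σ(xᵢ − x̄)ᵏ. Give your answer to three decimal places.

x̄ = (15.3 + 2.8 + 13.3 + 5.1 - 30.3 + 6.1 + 10.5 + 7.2) / 8 = 3.7500
deviations (xᵢ − x̄): 11.5500, -0.9500, 9.5500, 1.3500, -34.0500, 2.3500, 6.7500, 3.4500
Σ(xᵢ − x̄)² = 1449.7200 ⇒ m₂ = 1449.7200/8 = 181.21500
Σ(xᵢ − x̄)³ = -36702.6810 ⇒ m₃ = -36702.6810/8 = -4587.83512
m₂^(3/2) = 181.21500^(1.5) = 2439.44603
g_1 = m₃ / m₂^(3/2) = -4587.83512 / 2439.44603 ≈ -1.881

-1.881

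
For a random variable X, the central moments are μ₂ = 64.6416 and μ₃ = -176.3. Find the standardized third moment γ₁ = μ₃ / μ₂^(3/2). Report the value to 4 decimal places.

-0.3392

σ = √μ₂ = √64.6416 = 8.04000
σ³ = μ₂^(3/2) = 519.71846
γ₁ = μ₃/σ³ = -176.3 / 519.71846 ≈ -0.3392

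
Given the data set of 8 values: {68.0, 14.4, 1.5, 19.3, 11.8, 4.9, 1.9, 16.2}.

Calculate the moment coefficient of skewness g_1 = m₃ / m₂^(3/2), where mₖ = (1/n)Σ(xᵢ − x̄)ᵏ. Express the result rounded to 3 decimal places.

1.845

x̄ = (68.0 + 14.4 + 1.5 + 19.3 + 11.8 + 4.9 + 1.9 + 16.2) / 8 = 17.2500
deviations (xᵢ − x̄): 50.7500, -2.8500, -15.7500, 2.0500, -5.4500, -12.3500, -15.3500, -1.0500
Σ(xᵢ − x̄)² = 3254.9000 ⇒ m₂ = 3254.9000/8 = 406.86250
Σ(xᵢ − x̄)³ = 121124.7840 ⇒ m₃ = 121124.7840/8 = 15140.59800
m₂^(3/2) = 406.86250^(1.5) = 8206.75550
g_1 = m₃ / m₂^(3/2) = 15140.59800 / 8206.75550 ≈ 1.845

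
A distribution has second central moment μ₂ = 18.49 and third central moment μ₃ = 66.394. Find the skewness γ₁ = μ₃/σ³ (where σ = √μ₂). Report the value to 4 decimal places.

σ = √μ₂ = √18.49 = 4.30000
σ³ = μ₂^(3/2) = 79.50700
γ₁ = μ₃/σ³ = 66.394 / 79.50700 ≈ 0.8351

0.8351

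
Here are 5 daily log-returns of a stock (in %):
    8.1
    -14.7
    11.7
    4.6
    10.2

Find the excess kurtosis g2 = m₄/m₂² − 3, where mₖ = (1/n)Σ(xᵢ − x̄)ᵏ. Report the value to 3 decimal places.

-0.056

x̄ = 3.9800
Σ(xᵢ − x̄)² = 464.5880 ⇒ m₂ = 92.91760
Σ(xᵢ − x̄)⁴ = 127097.8381 ⇒ m₄ = 25419.56762
m₂² = 8633.68039
g2 = m₄/m₂² − 3 = 2.94423 − 3 ≈ -0.056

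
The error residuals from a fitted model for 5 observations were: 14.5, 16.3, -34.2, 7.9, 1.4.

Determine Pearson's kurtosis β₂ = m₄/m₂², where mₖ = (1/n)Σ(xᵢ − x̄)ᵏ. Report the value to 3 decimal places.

x̄ = 1.1800
Σ(xᵢ − x̄)² = 1702.9880 ⇒ m₂ = 340.59760
Σ(xᵢ − x̄)⁴ = 1652646.5783 ⇒ m₄ = 330529.31565
m₂² = 116006.72513
β₂ = m₄/m₂² = 330529.31565 / 116006.72513 ≈ 2.849

2.849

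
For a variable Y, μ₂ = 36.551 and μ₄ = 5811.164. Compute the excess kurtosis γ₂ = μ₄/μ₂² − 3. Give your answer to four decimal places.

μ₂² = 36.551² = 1335.97560
μ₄/μ₂² = 5811.164 / 1335.97560 = 4.34975
γ₂ = 4.34975 − 3 ≈ 1.3498

1.3498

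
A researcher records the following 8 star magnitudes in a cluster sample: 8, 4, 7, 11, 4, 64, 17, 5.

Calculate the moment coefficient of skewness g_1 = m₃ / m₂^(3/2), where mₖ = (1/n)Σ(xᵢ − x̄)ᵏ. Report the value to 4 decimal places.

2.0736

x̄ = (8 + 4 + 7 + 11 + 4 + 64 + 17 + 5) / 8 = 15.0000
deviations (xᵢ − x̄): -7.0000, -11.0000, -8.0000, -4.0000, -11.0000, 49.0000, 2.0000, -10.0000
Σ(xᵢ − x̄)² = 2876.0000 ⇒ m₂ = 2876.0000/8 = 359.50000
Σ(xᵢ − x̄)³ = 113076.0000 ⇒ m₃ = 113076.0000/8 = 14134.50000
m₂^(3/2) = 359.50000^(1.5) = 6816.29444
g_1 = m₃ / m₂^(3/2) = 14134.50000 / 6816.29444 ≈ 2.0736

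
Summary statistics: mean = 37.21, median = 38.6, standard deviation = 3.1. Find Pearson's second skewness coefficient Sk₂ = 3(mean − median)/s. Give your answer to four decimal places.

Sk₂ = 3(37.21 − 38.6) / 3.1 = 3 × -1.3900 / 3.1
    = -4.1700 / 3.1 ≈ -1.3452

-1.3452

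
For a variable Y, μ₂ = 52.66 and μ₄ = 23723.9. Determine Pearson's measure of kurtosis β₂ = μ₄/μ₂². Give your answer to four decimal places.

8.5551

μ₂² = 52.66² = 2773.07560
μ₄/μ₂² = 23723.9 / 2773.07560 = 8.55509
β₂ ≈ 8.5551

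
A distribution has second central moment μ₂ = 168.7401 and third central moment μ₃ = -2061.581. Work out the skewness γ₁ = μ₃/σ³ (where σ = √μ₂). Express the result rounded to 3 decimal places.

-0.941

σ = √μ₂ = √168.7401 = 12.99000
σ³ = μ₂^(3/2) = 2191.93390
γ₁ = μ₃/σ³ = -2061.581 / 2191.93390 ≈ -0.941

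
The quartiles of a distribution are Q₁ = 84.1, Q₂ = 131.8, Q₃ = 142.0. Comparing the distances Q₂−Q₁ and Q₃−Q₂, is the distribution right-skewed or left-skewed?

Q₂ − Q₁ = 47.7;  Q₃ − Q₂ = 10.2
Q₂ − Q₁ > Q₃ − Q₂ ⇒ the lower half is more spread out ⇒ left-skewed.

left-skewed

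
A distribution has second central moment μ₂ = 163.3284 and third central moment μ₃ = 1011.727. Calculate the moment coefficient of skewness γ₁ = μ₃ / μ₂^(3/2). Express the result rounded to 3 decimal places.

σ = √μ₂ = √163.3284 = 12.78000
σ³ = μ₂^(3/2) = 2087.33695
γ₁ = μ₃/σ³ = 1011.727 / 2087.33695 ≈ 0.485

0.485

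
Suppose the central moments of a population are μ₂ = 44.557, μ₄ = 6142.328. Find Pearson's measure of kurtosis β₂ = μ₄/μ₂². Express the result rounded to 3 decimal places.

3.094

μ₂² = 44.557² = 1985.32625
μ₄/μ₂² = 6142.328 / 1985.32625 = 3.09386
β₂ ≈ 3.094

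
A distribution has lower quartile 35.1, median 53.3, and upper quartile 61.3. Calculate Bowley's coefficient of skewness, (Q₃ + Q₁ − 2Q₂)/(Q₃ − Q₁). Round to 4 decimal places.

-0.3893

numerator: Q₃ + Q₁ − 2Q₂ = 61.3 + 35.1 − 2×53.3 = -10.2000
denominator: Q₃ − Q₁ = 61.3 − 35.1 = 26.2000
Bowley skewness = -10.2000 / 26.2000 ≈ -0.3893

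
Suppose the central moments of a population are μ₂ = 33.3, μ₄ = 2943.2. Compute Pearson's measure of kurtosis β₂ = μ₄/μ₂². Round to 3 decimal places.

2.654

μ₂² = 33.3² = 1108.89000
μ₄/μ₂² = 2943.2 / 1108.89000 = 2.65419
β₂ ≈ 2.654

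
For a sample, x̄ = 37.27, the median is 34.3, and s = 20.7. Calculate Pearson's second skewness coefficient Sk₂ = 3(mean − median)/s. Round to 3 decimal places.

0.430

Sk₂ = 3(37.27 − 34.3) / 20.7 = 3 × 2.9700 / 20.7
    = 8.9100 / 20.7 ≈ 0.430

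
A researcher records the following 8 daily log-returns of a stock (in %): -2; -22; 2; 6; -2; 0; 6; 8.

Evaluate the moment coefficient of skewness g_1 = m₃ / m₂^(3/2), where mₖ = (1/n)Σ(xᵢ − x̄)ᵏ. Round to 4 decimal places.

-1.5680

x̄ = (-2 - 22 + 2 + 6 - 2 + 0 + 6 + 8) / 8 = -0.5000
deviations (xᵢ − x̄): -1.5000, -21.5000, 2.5000, 6.5000, -1.5000, 0.5000, 6.5000, 8.5000
Σ(xᵢ − x̄)² = 630.0000 ⇒ m₂ = 630.0000/8 = 78.75000
Σ(xᵢ − x̄)³ = -8766.0000 ⇒ m₃ = -8766.0000/8 = -1095.75000
m₂^(3/2) = 78.75000^(1.5) = 698.83692
g_1 = m₃ / m₂^(3/2) = -1095.75000 / 698.83692 ≈ -1.5680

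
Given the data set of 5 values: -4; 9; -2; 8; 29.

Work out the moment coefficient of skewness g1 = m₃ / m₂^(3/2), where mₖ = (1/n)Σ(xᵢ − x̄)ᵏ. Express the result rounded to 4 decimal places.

x̄ = (-4 + 9 - 2 + 8 + 29) / 5 = 8.0000
deviations (xᵢ − x̄): -12.0000, 1.0000, -10.0000, 0.0000, 21.0000
Σ(xᵢ − x̄)² = 686.0000 ⇒ m₂ = 686.0000/5 = 137.20000
Σ(xᵢ − x̄)³ = 6534.0000 ⇒ m₃ = 6534.0000/5 = 1306.80000
m₂^(3/2) = 137.20000^(1.5) = 1607.05658
g1 = m₃ / m₂^(3/2) = 1306.80000 / 1607.05658 ≈ 0.8132

0.8132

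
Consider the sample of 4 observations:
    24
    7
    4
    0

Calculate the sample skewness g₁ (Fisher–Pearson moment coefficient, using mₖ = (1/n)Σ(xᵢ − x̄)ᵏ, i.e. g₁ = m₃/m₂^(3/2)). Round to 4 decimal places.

x̄ = (24 + 7 + 4 + 0) / 4 = 8.7500
deviations (xᵢ − x̄): 15.2500, -1.7500, -4.7500, -8.7500
Σ(xᵢ − x̄)² = 334.7500 ⇒ m₂ = 334.7500/4 = 83.68750
Σ(xᵢ − x̄)³ = 2764.1250 ⇒ m₃ = 2764.1250/4 = 691.03125
m₂^(3/2) = 83.68750^(1.5) = 765.58055
g₁ = m₃ / m₂^(3/2) = 691.03125 / 765.58055 ≈ 0.9026

0.9026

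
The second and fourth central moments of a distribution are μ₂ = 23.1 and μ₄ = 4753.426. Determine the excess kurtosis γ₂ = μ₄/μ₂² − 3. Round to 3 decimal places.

μ₂² = 23.1² = 533.61000
μ₄/μ₂² = 4753.426 / 533.61000 = 8.90805
γ₂ = 8.90805 − 3 ≈ 5.908

5.908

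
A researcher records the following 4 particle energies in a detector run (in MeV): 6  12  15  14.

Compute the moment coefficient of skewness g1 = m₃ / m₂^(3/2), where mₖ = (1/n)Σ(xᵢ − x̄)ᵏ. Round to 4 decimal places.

-0.8483

x̄ = (6 + 12 + 15 + 14) / 4 = 11.7500
deviations (xᵢ − x̄): -5.7500, 0.2500, 3.2500, 2.2500
Σ(xᵢ − x̄)² = 48.7500 ⇒ m₂ = 48.7500/4 = 12.18750
Σ(xᵢ − x̄)³ = -144.3750 ⇒ m₃ = -144.3750/4 = -36.09375
m₂^(3/2) = 12.18750^(1.5) = 42.54729
g1 = m₃ / m₂^(3/2) = -36.09375 / 42.54729 ≈ -0.8483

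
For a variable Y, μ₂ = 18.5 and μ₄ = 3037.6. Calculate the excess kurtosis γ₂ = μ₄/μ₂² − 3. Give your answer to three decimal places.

5.875

μ₂² = 18.5² = 342.25000
μ₄/μ₂² = 3037.6 / 342.25000 = 8.87538
γ₂ = 8.87538 − 3 ≈ 5.875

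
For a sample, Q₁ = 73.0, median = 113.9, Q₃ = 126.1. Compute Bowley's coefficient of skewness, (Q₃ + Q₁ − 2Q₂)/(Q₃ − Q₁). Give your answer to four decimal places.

numerator: Q₃ + Q₁ − 2Q₂ = 126.1 + 73.0 − 2×113.9 = -28.7000
denominator: Q₃ − Q₁ = 126.1 − 73.0 = 53.1000
Bowley skewness = -28.7000 / 53.1000 ≈ -0.5405

-0.5405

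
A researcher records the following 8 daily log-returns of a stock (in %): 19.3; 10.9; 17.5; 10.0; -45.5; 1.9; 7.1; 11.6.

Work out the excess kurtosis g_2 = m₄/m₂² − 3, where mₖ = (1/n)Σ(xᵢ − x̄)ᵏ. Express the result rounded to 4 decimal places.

2.3830

x̄ = 4.1000
Σ(xᵢ − x̄)² = 3021.9000 ⇒ m₂ = 377.73750
Σ(xᵢ − x̄)⁴ = 6144626.8626 ⇒ m₄ = 768078.35783
m₂² = 142685.61891
g_2 = m₄/m₂² − 3 = 5.38301 − 3 ≈ 2.3830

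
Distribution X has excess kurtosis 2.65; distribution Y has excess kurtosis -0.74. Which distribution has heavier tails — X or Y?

Higher excess kurtosis ⇒ heavier tails relative to the normal distribution.
2.65 vs -0.74: the larger is 2.65, so X has heavier tails. (X is leptokurtic — heavier-than-normal tails; the other is platykurtic.)

X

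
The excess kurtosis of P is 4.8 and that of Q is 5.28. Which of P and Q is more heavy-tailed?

Q

Higher excess kurtosis ⇒ heavier tails relative to the normal distribution.
4.8 vs 5.28: the larger is 5.28, so Q has heavier tails.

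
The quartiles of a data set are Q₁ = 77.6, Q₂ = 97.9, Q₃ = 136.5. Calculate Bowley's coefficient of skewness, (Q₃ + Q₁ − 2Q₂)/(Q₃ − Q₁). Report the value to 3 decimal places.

0.311

numerator: Q₃ + Q₁ − 2Q₂ = 136.5 + 77.6 − 2×97.9 = 18.3000
denominator: Q₃ − Q₁ = 136.5 − 77.6 = 58.9000
Bowley skewness = 18.3000 / 58.9000 ≈ 0.311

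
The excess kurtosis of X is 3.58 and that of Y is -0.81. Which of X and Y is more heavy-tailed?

X

Higher excess kurtosis ⇒ heavier tails relative to the normal distribution.
3.58 vs -0.81: the larger is 3.58, so X has heavier tails. (X is leptokurtic — heavier-than-normal tails; the other is platykurtic.)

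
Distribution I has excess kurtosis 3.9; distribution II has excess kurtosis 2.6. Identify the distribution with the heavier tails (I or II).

I

Higher excess kurtosis ⇒ heavier tails relative to the normal distribution.
3.9 vs 2.6: the larger is 3.9, so I has heavier tails.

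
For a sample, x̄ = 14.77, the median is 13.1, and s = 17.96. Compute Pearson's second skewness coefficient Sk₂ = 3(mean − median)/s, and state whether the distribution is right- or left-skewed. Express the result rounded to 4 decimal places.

Sk₂ = 3(14.77 − 13.1) / 17.96 = 3 × 1.6700 / 17.96
    = 5.0100 / 17.96 ≈ 0.2790
Sk₂ > 0 ⇒ mean > median ⇒ right-skewed (positive skew).

0.2790, right-skewed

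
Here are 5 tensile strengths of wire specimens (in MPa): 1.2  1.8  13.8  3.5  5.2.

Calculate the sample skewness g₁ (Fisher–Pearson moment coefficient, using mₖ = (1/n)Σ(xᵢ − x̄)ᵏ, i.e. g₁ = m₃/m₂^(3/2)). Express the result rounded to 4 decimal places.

x̄ = (1.2 + 1.8 + 13.8 + 3.5 + 5.2) / 5 = 5.1000
deviations (xᵢ − x̄): -3.9000, -3.3000, 8.7000, -1.6000, 0.1000
Σ(xᵢ − x̄)² = 104.3600 ⇒ m₂ = 104.3600/5 = 20.87200
Σ(xᵢ − x̄)³ = 559.1520 ⇒ m₃ = 559.1520/5 = 111.83040
m₂^(3/2) = 20.87200^(1.5) = 95.35558
g₁ = m₃ / m₂^(3/2) = 111.83040 / 95.35558 ≈ 1.1728

1.1728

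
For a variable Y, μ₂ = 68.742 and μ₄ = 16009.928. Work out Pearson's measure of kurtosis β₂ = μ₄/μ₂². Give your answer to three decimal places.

μ₂² = 68.742² = 4725.46256
μ₄/μ₂² = 16009.928 / 4725.46256 = 3.38801
β₂ ≈ 3.388

3.388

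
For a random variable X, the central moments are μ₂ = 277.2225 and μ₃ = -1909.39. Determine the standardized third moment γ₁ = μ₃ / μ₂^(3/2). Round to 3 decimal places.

σ = √μ₂ = √277.2225 = 16.65000
σ³ = μ₂^(3/2) = 4615.75463
γ₁ = μ₃/σ³ = -1909.39 / 4615.75463 ≈ -0.414

-0.414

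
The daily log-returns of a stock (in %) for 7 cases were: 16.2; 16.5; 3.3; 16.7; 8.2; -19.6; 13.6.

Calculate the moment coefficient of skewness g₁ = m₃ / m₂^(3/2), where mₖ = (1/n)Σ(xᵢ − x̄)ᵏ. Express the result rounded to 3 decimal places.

-1.492

x̄ = (16.2 + 16.5 + 3.3 + 16.7 + 8.2 - 19.6 + 13.6) / 7 = 7.8429
deviations (xᵢ − x̄): 8.3571, 8.6571, -4.5429, 8.8571, 0.3571, -27.4429, 5.7571
Σ(xᵢ − x̄)² = 1030.2571 ⇒ m₂ = 1030.2571/7 = 147.17959
Σ(xᵢ − x̄)³ = -18643.0592 ⇒ m₃ = -18643.0592/7 = -2663.29417
m₂^(3/2) = 147.17959^(1.5) = 1785.54743
g₁ = m₃ / m₂^(3/2) = -2663.29417 / 1785.54743 ≈ -1.492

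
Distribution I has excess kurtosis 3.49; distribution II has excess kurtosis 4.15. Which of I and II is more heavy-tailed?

II

Higher excess kurtosis ⇒ heavier tails relative to the normal distribution.
3.49 vs 4.15: the larger is 4.15, so II has heavier tails.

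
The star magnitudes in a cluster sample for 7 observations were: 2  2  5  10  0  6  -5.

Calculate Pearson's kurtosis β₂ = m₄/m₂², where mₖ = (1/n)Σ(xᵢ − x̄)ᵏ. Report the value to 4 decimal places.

2.4669

x̄ = 2.8571
Σ(xᵢ − x̄)² = 136.8571 ⇒ m₂ = 19.55102
Σ(xᵢ − x̄)⁴ = 6600.6239 ⇒ m₄ = 942.94627
m₂² = 382.24240
β₂ = m₄/m₂² = 942.94627 / 382.24240 ≈ 2.4669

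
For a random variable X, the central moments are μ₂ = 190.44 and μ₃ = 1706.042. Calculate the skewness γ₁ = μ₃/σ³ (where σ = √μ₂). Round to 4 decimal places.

0.6492

σ = √μ₂ = √190.44 = 13.80000
σ³ = μ₂^(3/2) = 2628.07200
γ₁ = μ₃/σ³ = 1706.042 / 2628.07200 ≈ 0.6492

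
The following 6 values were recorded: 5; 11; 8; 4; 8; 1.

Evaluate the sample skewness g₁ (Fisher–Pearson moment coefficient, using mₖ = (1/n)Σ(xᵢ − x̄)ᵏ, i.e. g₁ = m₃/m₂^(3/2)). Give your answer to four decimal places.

x̄ = (5 + 11 + 8 + 4 + 8 + 1) / 6 = 6.1667
deviations (xᵢ − x̄): -1.1667, 4.8333, 1.8333, -2.1667, 1.8333, -5.1667
Σ(xᵢ − x̄)² = 62.8333 ⇒ m₂ = 62.8333/6 = 10.47222
Σ(xᵢ − x̄)³ = -24.4444 ⇒ m₃ = -24.4444/6 = -4.07407
m₂^(3/2) = 10.47222^(1.5) = 33.88896
g₁ = m₃ / m₂^(3/2) = -4.07407 / 33.88896 ≈ -0.1202

-0.1202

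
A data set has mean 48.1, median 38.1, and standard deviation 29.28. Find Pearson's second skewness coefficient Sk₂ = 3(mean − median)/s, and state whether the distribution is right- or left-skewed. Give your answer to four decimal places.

1.0246, right-skewed

Sk₂ = 3(48.1 − 38.1) / 29.28 = 3 × 10.0000 / 29.28
    = 30.0000 / 29.28 ≈ 1.0246
Sk₂ > 0 ⇒ mean > median ⇒ right-skewed (positive skew).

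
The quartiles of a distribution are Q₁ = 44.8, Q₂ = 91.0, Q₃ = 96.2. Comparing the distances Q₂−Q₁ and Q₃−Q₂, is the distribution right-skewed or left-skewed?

Q₂ − Q₁ = 46.2;  Q₃ − Q₂ = 5.2
Q₂ − Q₁ > Q₃ − Q₂ ⇒ the lower half is more spread out ⇒ left-skewed.

left-skewed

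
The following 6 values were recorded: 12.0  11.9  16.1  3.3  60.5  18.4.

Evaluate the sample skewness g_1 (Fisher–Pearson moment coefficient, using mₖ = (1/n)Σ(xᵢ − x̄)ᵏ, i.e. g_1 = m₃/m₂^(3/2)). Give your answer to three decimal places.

1.523

x̄ = (12.0 + 11.9 + 16.1 + 3.3 + 60.5 + 18.4) / 6 = 20.3667
deviations (xᵢ − x̄): -8.3667, -8.4667, -4.2667, -17.0667, 40.1333, -1.9667
Σ(xᵢ − x̄)² = 2065.7133 ⇒ m₂ = 2065.7133/6 = 344.28556
Σ(xᵢ − x̄)³ = 58393.2256 ⇒ m₃ = 58393.2256/6 = 9732.20426
m₂^(3/2) = 344.28556^(1.5) = 6388.19557
g_1 = m₃ / m₂^(3/2) = 9732.20426 / 6388.19557 ≈ 1.523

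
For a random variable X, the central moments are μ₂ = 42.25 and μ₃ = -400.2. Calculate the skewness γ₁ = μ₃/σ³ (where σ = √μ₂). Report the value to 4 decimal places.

-1.4573

σ = √μ₂ = √42.25 = 6.50000
σ³ = μ₂^(3/2) = 274.62500
γ₁ = μ₃/σ³ = -400.2 / 274.62500 ≈ -1.4573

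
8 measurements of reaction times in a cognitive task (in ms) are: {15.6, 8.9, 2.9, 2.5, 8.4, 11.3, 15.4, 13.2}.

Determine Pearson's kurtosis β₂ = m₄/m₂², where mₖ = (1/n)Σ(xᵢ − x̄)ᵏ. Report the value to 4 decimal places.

x̄ = 9.7750
Σ(xᵢ − x̄)² = 182.4750 ⇒ m₂ = 22.80938
Σ(xᵢ − x̄)⁴ = 7334.7543 ⇒ m₄ = 916.84429
m₂² = 520.26759
β₂ = m₄/m₂² = 916.84429 / 520.26759 ≈ 1.7623

1.7623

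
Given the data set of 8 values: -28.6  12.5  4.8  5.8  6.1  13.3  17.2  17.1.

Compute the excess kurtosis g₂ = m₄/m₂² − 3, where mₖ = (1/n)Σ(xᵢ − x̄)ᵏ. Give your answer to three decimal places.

1.949

x̄ = 6.0250
Σ(xᵢ − x̄)² = 1542.8350 ⇒ m₂ = 192.85438
Σ(xᵢ − x̄)⁴ = 1472539.4378 ⇒ m₄ = 184067.42973
m₂² = 37192.80996
g₂ = m₄/m₂² − 3 = 4.94901 − 3 ≈ 1.949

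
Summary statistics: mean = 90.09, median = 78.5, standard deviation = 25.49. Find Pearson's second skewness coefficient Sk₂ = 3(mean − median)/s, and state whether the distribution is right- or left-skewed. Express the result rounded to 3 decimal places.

Sk₂ = 3(90.09 − 78.5) / 25.49 = 3 × 11.5900 / 25.49
    = 34.7700 / 25.49 ≈ 1.364
Sk₂ > 0 ⇒ mean > median ⇒ right-skewed (positive skew).

1.364, right-skewed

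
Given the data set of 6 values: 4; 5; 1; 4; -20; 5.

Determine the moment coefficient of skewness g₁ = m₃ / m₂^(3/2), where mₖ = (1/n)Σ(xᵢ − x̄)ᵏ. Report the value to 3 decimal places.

x̄ = (4 + 5 + 1 + 4 - 20 + 5) / 6 = -0.1667
deviations (xᵢ − x̄): 4.1667, 5.1667, 1.1667, 4.1667, -19.8333, 5.1667
Σ(xᵢ − x̄)² = 482.8333 ⇒ m₂ = 482.8333/6 = 80.47222
Σ(xᵢ − x̄)³ = -7379.5556 ⇒ m₃ = -7379.5556/6 = -1229.92593
m₂^(3/2) = 80.47222^(1.5) = 721.88662
g₁ = m₃ / m₂^(3/2) = -1229.92593 / 721.88662 ≈ -1.704

-1.704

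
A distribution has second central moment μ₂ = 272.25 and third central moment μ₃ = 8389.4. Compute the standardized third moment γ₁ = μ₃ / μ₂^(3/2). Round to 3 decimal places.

σ = √μ₂ = √272.25 = 16.50000
σ³ = μ₂^(3/2) = 4492.12500
γ₁ = μ₃/σ³ = 8389.4 / 4492.12500 ≈ 1.868

1.868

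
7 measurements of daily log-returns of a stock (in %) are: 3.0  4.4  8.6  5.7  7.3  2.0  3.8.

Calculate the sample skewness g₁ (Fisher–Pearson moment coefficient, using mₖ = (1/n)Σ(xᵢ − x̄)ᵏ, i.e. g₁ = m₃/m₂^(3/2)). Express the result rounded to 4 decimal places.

0.3419

x̄ = (3.0 + 4.4 + 8.6 + 5.7 + 7.3 + 2.0 + 3.8) / 7 = 4.9714
deviations (xᵢ − x̄): -1.9714, -0.5714, 3.6286, 0.7286, 2.3286, -2.9714, -1.1714
Σ(xᵢ − x̄)² = 33.5343 ⇒ m₂ = 33.5343/7 = 4.79061
Σ(xᵢ − x̄)³ = 25.0965 ⇒ m₃ = 25.0965/7 = 3.58522
m₂^(3/2) = 4.79061^(1.5) = 10.48544
g₁ = m₃ / m₂^(3/2) = 3.58522 / 10.48544 ≈ 0.3419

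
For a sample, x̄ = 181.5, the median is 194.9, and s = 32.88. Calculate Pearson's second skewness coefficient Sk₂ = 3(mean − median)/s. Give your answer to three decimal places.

-1.223

Sk₂ = 3(181.5 − 194.9) / 32.88 = 3 × -13.4000 / 32.88
    = -40.2000 / 32.88 ≈ -1.223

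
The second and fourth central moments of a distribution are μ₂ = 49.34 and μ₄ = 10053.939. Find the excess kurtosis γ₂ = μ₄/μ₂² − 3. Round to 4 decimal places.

1.1299

μ₂² = 49.34² = 2434.43560
μ₄/μ₂² = 10053.939 / 2434.43560 = 4.12988
γ₂ = 4.12988 − 3 ≈ 1.1299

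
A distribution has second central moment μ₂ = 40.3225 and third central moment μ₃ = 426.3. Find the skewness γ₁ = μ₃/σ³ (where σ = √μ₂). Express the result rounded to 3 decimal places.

σ = √μ₂ = √40.3225 = 6.35000
σ³ = μ₂^(3/2) = 256.04787
γ₁ = μ₃/σ³ = 426.3 / 256.04787 ≈ 1.665

1.665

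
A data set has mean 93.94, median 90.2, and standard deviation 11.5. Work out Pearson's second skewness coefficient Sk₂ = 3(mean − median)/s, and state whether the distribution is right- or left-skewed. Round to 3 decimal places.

Sk₂ = 3(93.94 − 90.2) / 11.5 = 3 × 3.7400 / 11.5
    = 11.2200 / 11.5 ≈ 0.976
Sk₂ > 0 ⇒ mean > median ⇒ right-skewed (positive skew).

0.976, right-skewed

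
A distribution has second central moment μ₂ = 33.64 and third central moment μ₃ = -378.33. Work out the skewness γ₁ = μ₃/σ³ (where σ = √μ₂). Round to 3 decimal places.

-1.939

σ = √μ₂ = √33.64 = 5.80000
σ³ = μ₂^(3/2) = 195.11200
γ₁ = μ₃/σ³ = -378.33 / 195.11200 ≈ -1.939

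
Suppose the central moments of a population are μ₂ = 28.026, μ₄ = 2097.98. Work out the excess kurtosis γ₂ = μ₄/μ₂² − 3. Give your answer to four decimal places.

-0.3290

μ₂² = 28.026² = 785.45668
μ₄/μ₂² = 2097.98 / 785.45668 = 2.67103
γ₂ = 2.67103 − 3 ≈ -0.3290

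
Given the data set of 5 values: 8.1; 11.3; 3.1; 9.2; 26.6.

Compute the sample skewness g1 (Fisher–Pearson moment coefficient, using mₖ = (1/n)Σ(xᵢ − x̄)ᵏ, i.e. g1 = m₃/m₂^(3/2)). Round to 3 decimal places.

x̄ = (8.1 + 11.3 + 3.1 + 9.2 + 26.6) / 5 = 11.6600
deviations (xᵢ − x̄): -3.5600, -0.3600, -8.5600, -2.4600, 14.9400
Σ(xᵢ − x̄)² = 315.3320 ⇒ m₂ = 315.3320/5 = 63.06640
Σ(xᵢ − x̄)³ = 2647.3882 ⇒ m₃ = 2647.3882/5 = 529.47763
m₂^(3/2) = 63.06640^(1.5) = 500.83776
g1 = m₃ / m₂^(3/2) = 529.47763 / 500.83776 ≈ 1.057

1.057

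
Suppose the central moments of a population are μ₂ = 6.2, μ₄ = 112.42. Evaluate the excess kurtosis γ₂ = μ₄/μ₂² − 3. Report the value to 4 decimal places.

-0.0754

μ₂² = 6.2² = 38.44000
μ₄/μ₂² = 112.42 / 38.44000 = 2.92456
γ₂ = 2.92456 − 3 ≈ -0.0754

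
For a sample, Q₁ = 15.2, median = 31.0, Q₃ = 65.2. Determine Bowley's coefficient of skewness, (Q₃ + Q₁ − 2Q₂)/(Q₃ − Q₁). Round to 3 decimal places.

numerator: Q₃ + Q₁ − 2Q₂ = 65.2 + 15.2 − 2×31.0 = 18.4000
denominator: Q₃ − Q₁ = 65.2 − 15.2 = 50.0000
Bowley skewness = 18.4000 / 50.0000 ≈ 0.368

0.368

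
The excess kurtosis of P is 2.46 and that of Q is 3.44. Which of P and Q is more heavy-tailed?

Q

Higher excess kurtosis ⇒ heavier tails relative to the normal distribution.
2.46 vs 3.44: the larger is 3.44, so Q has heavier tails.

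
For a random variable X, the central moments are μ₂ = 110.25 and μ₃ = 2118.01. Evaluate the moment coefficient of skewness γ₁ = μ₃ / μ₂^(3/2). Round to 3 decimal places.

1.830

σ = √μ₂ = √110.25 = 10.50000
σ³ = μ₂^(3/2) = 1157.62500
γ₁ = μ₃/σ³ = 2118.01 / 1157.62500 ≈ 1.830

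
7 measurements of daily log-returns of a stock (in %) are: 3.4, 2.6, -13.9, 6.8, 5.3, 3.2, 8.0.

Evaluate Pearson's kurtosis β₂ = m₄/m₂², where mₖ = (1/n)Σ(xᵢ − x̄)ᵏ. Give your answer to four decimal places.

x̄ = 2.2000
Σ(xᵢ − x̄)² = 326.2200 ⇒ m₂ = 46.60286
Σ(xᵢ − x̄)⁴ = 68864.6706 ⇒ m₄ = 9837.81009
m₂² = 2171.82629
β₂ = m₄/m₂² = 9837.81009 / 2171.82629 ≈ 4.5297

4.5297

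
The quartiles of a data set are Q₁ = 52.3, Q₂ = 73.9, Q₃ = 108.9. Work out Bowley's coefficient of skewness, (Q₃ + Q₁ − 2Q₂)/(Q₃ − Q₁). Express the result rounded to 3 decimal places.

numerator: Q₃ + Q₁ − 2Q₂ = 108.9 + 52.3 − 2×73.9 = 13.4000
denominator: Q₃ − Q₁ = 108.9 − 52.3 = 56.6000
Bowley skewness = 13.4000 / 56.6000 ≈ 0.237

0.237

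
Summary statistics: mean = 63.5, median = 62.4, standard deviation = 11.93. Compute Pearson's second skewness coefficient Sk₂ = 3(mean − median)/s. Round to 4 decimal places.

Sk₂ = 3(63.5 − 62.4) / 11.93 = 3 × 1.1000 / 11.93
    = 3.3000 / 11.93 ≈ 0.2766

0.2766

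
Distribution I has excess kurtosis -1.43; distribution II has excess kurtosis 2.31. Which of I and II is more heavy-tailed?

Higher excess kurtosis ⇒ heavier tails relative to the normal distribution.
-1.43 vs 2.31: the larger is 2.31, so II has heavier tails. (II is leptokurtic — heavier-than-normal tails; the other is platykurtic.)

II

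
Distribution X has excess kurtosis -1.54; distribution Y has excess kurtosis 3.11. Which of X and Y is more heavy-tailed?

Y

Higher excess kurtosis ⇒ heavier tails relative to the normal distribution.
-1.54 vs 3.11: the larger is 3.11, so Y has heavier tails. (Y is leptokurtic — heavier-than-normal tails; the other is platykurtic.)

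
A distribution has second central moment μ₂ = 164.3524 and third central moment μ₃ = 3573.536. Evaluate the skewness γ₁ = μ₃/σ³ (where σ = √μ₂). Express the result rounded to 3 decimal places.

1.696

σ = √μ₂ = √164.3524 = 12.82000
σ³ = μ₂^(3/2) = 2106.99777
γ₁ = μ₃/σ³ = 3573.536 / 2106.99777 ≈ 1.696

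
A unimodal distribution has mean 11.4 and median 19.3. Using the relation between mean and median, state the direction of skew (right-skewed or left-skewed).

mean − median = 11.4 − 19.3 = -7.9
mean < median ⇒ the longer tail is on the left ⇒ left-skewed (negatively skewed).

left-skewed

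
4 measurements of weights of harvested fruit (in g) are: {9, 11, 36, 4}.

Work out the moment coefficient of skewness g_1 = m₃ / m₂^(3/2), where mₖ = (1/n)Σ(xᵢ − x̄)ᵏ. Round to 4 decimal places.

1.0056

x̄ = (9 + 11 + 36 + 4) / 4 = 15.0000
deviations (xᵢ − x̄): -6.0000, -4.0000, 21.0000, -11.0000
Σ(xᵢ − x̄)² = 614.0000 ⇒ m₂ = 614.0000/4 = 153.50000
Σ(xᵢ − x̄)³ = 7650.0000 ⇒ m₃ = 7650.0000/4 = 1912.50000
m₂^(3/2) = 153.50000^(1.5) = 1901.79004
g_1 = m₃ / m₂^(3/2) = 1912.50000 / 1901.79004 ≈ 1.0056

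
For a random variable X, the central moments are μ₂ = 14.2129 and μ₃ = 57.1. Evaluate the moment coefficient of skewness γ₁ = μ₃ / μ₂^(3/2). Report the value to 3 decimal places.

1.066

σ = √μ₂ = √14.2129 = 3.77000
σ³ = μ₂^(3/2) = 53.58263
γ₁ = μ₃/σ³ = 57.1 / 53.58263 ≈ 1.066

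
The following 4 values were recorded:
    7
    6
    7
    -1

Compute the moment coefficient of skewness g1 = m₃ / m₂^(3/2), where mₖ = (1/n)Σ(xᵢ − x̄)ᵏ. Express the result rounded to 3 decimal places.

-1.105

x̄ = (7 + 6 + 7 - 1) / 4 = 4.7500
deviations (xᵢ − x̄): 2.2500, 1.2500, 2.2500, -5.7500
Σ(xᵢ − x̄)² = 44.7500 ⇒ m₂ = 44.7500/4 = 11.18750
Σ(xᵢ − x̄)³ = -165.3750 ⇒ m₃ = -165.3750/4 = -41.34375
m₂^(3/2) = 11.18750^(1.5) = 37.41964
g1 = m₃ / m₂^(3/2) = -41.34375 / 37.41964 ≈ -1.105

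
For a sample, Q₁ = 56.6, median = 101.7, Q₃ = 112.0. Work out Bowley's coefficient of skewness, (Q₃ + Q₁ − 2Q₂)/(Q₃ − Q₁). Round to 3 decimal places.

-0.628

numerator: Q₃ + Q₁ − 2Q₂ = 112.0 + 56.6 − 2×101.7 = -34.8000
denominator: Q₃ − Q₁ = 112.0 − 56.6 = 55.4000
Bowley skewness = -34.8000 / 55.4000 ≈ -0.628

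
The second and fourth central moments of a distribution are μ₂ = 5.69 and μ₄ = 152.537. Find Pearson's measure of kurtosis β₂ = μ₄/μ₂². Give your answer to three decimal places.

μ₂² = 5.69² = 32.37610
μ₄/μ₂² = 152.537 / 32.37610 = 4.71141
β₂ ≈ 4.711

4.711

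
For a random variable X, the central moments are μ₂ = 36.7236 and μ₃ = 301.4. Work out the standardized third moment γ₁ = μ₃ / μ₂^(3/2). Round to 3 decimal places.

1.354

σ = √μ₂ = √36.7236 = 6.06000
σ³ = μ₂^(3/2) = 222.54502
γ₁ = μ₃/σ³ = 301.4 / 222.54502 ≈ 1.354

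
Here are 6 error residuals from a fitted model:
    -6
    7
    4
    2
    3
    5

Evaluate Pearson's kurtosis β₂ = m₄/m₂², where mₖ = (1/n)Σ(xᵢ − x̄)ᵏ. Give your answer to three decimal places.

3.305

x̄ = 2.5000
Σ(xᵢ − x̄)² = 101.5000 ⇒ m₂ = 16.91667
Σ(xᵢ − x̄)⁴ = 5674.3750 ⇒ m₄ = 945.72917
m₂² = 286.17361
β₂ = m₄/m₂² = 945.72917 / 286.17361 ≈ 3.305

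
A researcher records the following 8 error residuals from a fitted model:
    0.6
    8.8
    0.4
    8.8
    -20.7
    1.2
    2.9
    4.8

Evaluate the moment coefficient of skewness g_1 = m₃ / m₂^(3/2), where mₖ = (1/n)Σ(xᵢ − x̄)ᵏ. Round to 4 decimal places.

-1.6729

x̄ = (0.6 + 8.8 + 0.4 + 8.8 - 20.7 + 1.2 + 2.9 + 4.8) / 8 = 0.8500
deviations (xᵢ − x̄): -0.2500, 7.9500, -0.4500, 7.9500, -21.5500, 0.3500, 2.0500, 3.9500
Σ(xᵢ − x̄)² = 611.0000 ⇒ m₂ = 611.0000/8 = 76.37500
Σ(xᵢ − x̄)³ = -8932.7730 ⇒ m₃ = -8932.7730/8 = -1116.59663
m₂^(3/2) = 76.37500^(1.5) = 667.46244
g_1 = m₃ / m₂^(3/2) = -1116.59663 / 667.46244 ≈ -1.6729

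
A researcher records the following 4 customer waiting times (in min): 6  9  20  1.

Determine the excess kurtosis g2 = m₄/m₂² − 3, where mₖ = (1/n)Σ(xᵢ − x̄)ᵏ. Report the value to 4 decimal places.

x̄ = 9.0000
Σ(xᵢ − x̄)² = 194.0000 ⇒ m₂ = 48.50000
Σ(xᵢ − x̄)⁴ = 18818.0000 ⇒ m₄ = 4704.50000
m₂² = 2352.25000
g2 = m₄/m₂² − 3 = 2.00000 − 3 ≈ -1.0000

-1.0000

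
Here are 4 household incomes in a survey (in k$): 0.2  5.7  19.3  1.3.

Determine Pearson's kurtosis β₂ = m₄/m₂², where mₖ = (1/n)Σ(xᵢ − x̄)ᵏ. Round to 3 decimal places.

x̄ = 6.6250
Σ(xᵢ − x̄)² = 231.1475 ⇒ m₂ = 57.78688
Σ(xᵢ − x̄)⁴ = 28319.0934 ⇒ m₄ = 7079.77335
m₂² = 3339.32292
β₂ = m₄/m₂² = 7079.77335 / 3339.32292 ≈ 2.120

2.120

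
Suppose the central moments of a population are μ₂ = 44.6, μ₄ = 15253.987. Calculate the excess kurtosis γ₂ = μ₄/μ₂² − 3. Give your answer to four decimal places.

4.6686

μ₂² = 44.6² = 1989.16000
μ₄/μ₂² = 15253.987 / 1989.16000 = 7.66856
γ₂ = 7.66856 − 3 ≈ 4.6686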